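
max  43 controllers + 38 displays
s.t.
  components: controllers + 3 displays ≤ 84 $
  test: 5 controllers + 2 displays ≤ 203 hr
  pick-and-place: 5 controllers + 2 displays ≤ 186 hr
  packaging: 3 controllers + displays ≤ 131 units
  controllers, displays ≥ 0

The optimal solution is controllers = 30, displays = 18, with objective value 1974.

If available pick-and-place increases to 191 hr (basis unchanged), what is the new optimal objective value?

2009

At the optimum: components uses 84 of 84 (binding); test uses 186 of 203 (slack = 17); pick-and-place uses 186 of 186 (binding); packaging uses 108 of 131 (slack = 23).
Slack constraints have shadow price 0 (complementary slackness).
The binding rows give the dual system: 1·y_components + 5·y_pick-and-place = 43 and 3·y_components + 2·y_pick-and-place = 38.
This yields shadow prices y_components = 8, y_pick-and-place = 7.
Δz = y_pick-and-place·Δb = 7 × (5) = 35, so new z* = 1974 + 35 = 2009.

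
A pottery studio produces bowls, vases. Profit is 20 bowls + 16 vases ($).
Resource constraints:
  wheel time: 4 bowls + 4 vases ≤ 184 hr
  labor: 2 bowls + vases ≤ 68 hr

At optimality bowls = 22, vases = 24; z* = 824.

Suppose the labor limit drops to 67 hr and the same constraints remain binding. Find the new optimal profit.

820

At the optimum: wheel time uses 184 of 184 (binding); labor uses 68 of 68 (binding).
From A_Bᵀ y = c: 4·y_wheel time + 2·y_labor = 20; 4·y_wheel time + 1·y_labor = 16.
This yields shadow prices y_wheel time = 3, y_labor = 4.
Δz = y_labor·Δb = 4 × (-1) = -4, so new z* = 824 − 4 = 820.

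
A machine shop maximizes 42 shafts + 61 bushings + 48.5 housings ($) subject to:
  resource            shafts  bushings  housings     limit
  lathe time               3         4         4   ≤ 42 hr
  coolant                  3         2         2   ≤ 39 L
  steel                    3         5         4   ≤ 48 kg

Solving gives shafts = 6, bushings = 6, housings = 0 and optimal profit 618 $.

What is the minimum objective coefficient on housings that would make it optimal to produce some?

Binding: lathe time and steel. Non-binding: coolant (9 unused).
Slack constraints have shadow price 0 (complementary slackness).
From A_Bᵀ y = c: 3·y_lathe time + 3·y_steel = 42; 4·y_lathe time + 5·y_steel = 61.
This yields shadow prices y_lathe time = 9, y_steel = 5.
housings enters the basis when its profit ≥ yᵀa₃ = 9·4 + 5·4 = 56.

56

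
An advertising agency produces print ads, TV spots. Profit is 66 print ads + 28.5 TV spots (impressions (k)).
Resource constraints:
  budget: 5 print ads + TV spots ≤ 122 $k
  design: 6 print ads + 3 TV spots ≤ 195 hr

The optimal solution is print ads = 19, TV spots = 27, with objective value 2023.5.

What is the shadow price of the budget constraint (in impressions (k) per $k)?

Check each constraint at x*: budget 122/122 (tight); design 195/195 (tight).
The binding rows give the dual system: 5·y_budget + 6·y_design = 66 and 1·y_budget + 3·y_design = 28.5.
→ y_budget = 3 and y_design = 8.5.
Shadow price of budget = 3.

3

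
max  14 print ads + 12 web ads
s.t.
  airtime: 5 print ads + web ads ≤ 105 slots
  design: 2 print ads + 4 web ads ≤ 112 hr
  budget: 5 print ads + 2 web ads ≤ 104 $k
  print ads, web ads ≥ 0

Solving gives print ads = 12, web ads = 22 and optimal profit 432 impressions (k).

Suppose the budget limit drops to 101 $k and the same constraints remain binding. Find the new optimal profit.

At the optimum: airtime uses 82 of 105 (slack = 23); design uses 112 of 112 (binding); budget uses 104 of 104 (binding).
Slack constraints have shadow price 0 (complementary slackness).
From A_Bᵀ y = c: 2·y_design + 5·y_budget = 14; 4·y_design + 2·y_budget = 12.
Solving: y_design = 2, y_budget = 2.
Δz = y_budget·Δb = 2 × (-3) = -6, so new z* = 432 − 6 = 426.

426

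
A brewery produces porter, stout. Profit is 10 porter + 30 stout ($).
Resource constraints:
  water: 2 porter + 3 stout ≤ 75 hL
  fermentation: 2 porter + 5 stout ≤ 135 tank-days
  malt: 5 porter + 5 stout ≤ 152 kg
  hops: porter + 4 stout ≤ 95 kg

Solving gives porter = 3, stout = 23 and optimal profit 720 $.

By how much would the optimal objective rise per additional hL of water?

Binding: water and hops. Non-binding: fermentation (14 unused), malt (22 unused).
Slack constraints have shadow price 0 (complementary slackness).
The binding rows give the dual system: 2·y_water + 1·y_hops = 10 and 3·y_water + 4·y_hops = 30.
→ y_water = 2 and y_hops = 6.
Shadow price of water = 2.

2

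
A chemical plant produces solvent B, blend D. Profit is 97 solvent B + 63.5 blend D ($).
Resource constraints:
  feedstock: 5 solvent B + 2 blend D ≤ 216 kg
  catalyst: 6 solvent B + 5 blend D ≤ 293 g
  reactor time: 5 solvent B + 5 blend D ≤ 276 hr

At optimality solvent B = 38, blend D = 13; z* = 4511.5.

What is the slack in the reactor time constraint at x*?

21

reactor time used = 5·38 + 5·13 = 255; slack = 276 − 255 = 21.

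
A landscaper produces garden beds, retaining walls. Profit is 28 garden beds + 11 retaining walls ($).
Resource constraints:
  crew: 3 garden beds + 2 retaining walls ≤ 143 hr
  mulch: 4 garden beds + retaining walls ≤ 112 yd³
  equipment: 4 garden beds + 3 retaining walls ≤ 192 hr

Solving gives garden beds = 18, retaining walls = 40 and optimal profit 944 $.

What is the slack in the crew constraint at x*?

crew used = 3·18 + 2·40 = 134; slack = 143 − 134 = 9.

9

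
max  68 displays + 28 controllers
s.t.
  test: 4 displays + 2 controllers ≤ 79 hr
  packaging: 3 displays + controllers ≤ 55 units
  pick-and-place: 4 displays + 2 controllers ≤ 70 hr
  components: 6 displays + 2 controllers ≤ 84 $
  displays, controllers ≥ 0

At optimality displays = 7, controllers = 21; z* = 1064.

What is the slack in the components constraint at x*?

components used = 6·7 + 2·21 = 84; slack = 84 − 84 = 0.

0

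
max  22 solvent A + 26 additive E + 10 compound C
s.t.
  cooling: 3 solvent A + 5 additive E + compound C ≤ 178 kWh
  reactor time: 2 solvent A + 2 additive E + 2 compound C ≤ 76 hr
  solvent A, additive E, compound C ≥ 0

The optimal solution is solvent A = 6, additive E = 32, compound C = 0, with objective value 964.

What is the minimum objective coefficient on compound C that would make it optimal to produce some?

Check each constraint at x*: cooling 178/178 (tight); reactor time 76/76 (tight).
Dual feasibility on the basic columns requires 3·y_cooling + 2·y_reactor time = 22, 5·y_cooling + 2·y_reactor time = 26.
Solving: y_cooling = 2, y_reactor time = 8.
compound C enters the basis when its profit ≥ yᵀa₃ = 2·1 + 8·2 = 18.

18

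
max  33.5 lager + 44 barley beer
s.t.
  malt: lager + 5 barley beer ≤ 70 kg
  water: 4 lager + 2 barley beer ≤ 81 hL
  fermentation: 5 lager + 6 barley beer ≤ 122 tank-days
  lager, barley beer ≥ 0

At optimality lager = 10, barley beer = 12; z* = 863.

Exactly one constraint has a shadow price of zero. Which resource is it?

malt: 70/70 (binding)
water: 64/81 (slack 17)
fermentation: 122/122 (binding)
By complementary slackness, a constraint with positive slack has shadow price 0 → water.

water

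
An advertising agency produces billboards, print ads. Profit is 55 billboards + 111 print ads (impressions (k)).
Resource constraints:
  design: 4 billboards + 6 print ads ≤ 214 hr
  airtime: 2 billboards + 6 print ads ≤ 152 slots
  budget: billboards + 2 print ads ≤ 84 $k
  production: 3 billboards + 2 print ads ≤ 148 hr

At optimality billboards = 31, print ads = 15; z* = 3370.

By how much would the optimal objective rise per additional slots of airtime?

Check each constraint at x*: design 214/214 (tight); airtime 152/152 (tight); budget 61/84 (slack 23); production 123/148 (slack 25).
Since budget, production are not tight, their duals are 0.
From A_Bᵀ y = c: 4·y_design + 2·y_airtime = 55; 6·y_design + 6·y_airtime = 111.
This yields shadow prices y_design = 9, y_airtime = 9.5.
Shadow price of airtime = 9.5.

9.5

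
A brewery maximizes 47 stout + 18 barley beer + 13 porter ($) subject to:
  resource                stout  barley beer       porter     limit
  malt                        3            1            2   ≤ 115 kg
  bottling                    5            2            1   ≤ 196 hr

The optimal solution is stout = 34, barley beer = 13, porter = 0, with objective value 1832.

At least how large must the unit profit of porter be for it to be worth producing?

15

Check each constraint at x*: malt 115/115 (tight); bottling 196/196 (tight).
Dual feasibility on the basic columns requires 3·y_malt + 5·y_bottling = 47, 1·y_malt + 2·y_bottling = 18.
→ y_malt = 4 and y_bottling = 7.
porter enters the basis when its profit ≥ yᵀa₃ = 4·2 + 7·1 = 15.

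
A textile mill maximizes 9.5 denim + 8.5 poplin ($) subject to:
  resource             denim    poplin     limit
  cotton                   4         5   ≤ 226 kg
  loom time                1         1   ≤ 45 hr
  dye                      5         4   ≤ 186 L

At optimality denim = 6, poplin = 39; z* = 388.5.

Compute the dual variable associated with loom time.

4.5

Check each constraint at x*: cotton 219/226 (slack 7); loom time 45/45 (tight); dye 186/186 (tight).
By complementary slackness, y = 0 for the non-binding constraint.
From A_Bᵀ y = c: 1·y_loom time + 5·y_dye = 9.5; 1·y_loom time + 4·y_dye = 8.5.
→ y_loom time = 4.5 and y_dye = 1.
Shadow price of loom time = 4.5.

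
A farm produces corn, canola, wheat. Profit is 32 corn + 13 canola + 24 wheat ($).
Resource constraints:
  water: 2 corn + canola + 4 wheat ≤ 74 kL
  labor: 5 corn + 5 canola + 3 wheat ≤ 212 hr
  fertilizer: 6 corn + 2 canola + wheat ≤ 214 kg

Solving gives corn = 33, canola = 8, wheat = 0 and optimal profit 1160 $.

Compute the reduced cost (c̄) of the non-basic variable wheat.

Check each constraint at x*: water 74/74 (tight); labor 205/212 (slack 7); fertilizer 214/214 (tight).
Since labor is not tight, its dual is 0.
Dual feasibility on the basic columns requires 2·y_water + 6·y_fertilizer = 32, 1·y_water + 2·y_fertilizer = 13.
Solving: y_water = 7, y_fertilizer = 3.
Reduced cost of wheat: c₃ − yᵀa₃ = 24 − (7·4 + 3·1) = 24 − 31 = -7.

-7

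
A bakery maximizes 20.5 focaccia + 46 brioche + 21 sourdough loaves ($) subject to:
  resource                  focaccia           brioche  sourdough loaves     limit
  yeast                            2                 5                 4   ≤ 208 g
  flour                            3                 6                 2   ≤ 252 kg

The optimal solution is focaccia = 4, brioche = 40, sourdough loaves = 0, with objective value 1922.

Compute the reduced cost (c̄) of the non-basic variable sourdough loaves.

Check each constraint at x*: yeast 208/208 (tight); flour 252/252 (tight).
Dual feasibility on the basic columns requires 2·y_yeast + 3·y_flour = 20.5, 5·y_yeast + 6·y_flour = 46.
This yields shadow prices y_yeast = 5, y_flour = 3.5.
Reduced cost of sourdough loaves: c₃ − yᵀa₃ = 21 − (5·4 + 3.5·2) = 21 − 27 = -6.

-6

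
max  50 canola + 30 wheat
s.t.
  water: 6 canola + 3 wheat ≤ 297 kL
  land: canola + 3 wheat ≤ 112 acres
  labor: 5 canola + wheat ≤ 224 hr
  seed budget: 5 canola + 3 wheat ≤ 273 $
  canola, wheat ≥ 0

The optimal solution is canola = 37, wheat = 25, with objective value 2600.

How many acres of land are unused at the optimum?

land used = 1·37 + 3·25 = 112; slack = 112 − 112 = 0.

0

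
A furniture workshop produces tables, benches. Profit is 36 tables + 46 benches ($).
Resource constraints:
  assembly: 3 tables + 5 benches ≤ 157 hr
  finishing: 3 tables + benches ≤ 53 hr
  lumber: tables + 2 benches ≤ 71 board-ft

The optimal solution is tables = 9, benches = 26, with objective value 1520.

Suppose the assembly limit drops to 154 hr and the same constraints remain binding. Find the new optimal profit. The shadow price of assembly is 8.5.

1494.5

Δb = -3, so new z* = 1520 + (8.5)·(-3) = 1520 − 25.5 = 1494.5.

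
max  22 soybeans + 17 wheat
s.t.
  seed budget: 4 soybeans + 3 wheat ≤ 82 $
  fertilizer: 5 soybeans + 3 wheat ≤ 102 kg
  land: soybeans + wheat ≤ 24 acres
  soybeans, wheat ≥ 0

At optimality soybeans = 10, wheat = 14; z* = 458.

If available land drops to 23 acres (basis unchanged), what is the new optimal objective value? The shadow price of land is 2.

Δb = -1, so new z* = 458 + (2)·(-1) = 458 − 2 = 456.

456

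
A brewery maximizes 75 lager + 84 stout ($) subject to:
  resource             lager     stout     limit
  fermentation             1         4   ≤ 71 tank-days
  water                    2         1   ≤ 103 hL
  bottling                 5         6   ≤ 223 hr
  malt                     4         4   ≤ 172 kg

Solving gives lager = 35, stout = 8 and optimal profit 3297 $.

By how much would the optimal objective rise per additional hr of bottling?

Check each constraint at x*: fermentation 67/71 (slack 4); water 78/103 (slack 25); bottling 223/223 (tight); malt 172/172 (tight).
Slack constraints have shadow price 0 (complementary slackness).
From A_Bᵀ y = c: 5·y_bottling + 4·y_malt = 75; 6·y_bottling + 4·y_malt = 84.
→ y_bottling = 9 and y_malt = 7.5.
Shadow price of bottling = 9.

9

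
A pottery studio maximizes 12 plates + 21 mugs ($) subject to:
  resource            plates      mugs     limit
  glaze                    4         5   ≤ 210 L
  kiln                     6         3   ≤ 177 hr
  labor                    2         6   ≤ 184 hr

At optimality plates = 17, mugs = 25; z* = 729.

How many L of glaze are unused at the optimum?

17

glaze used = 4·17 + 5·25 = 193; slack = 210 − 193 = 17.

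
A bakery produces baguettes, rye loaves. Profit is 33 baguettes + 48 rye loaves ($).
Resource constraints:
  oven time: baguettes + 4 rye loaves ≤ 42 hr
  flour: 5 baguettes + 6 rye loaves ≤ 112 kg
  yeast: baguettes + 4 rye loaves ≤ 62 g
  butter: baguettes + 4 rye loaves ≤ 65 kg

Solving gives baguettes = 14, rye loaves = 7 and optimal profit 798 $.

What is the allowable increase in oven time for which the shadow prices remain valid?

20

Binding constraints: oven time, flour. The basis is B = [[1,4],[5,6]] with det -14.
Per unit increase in oven time, x* moves by d = (-0.4286, 0.3571).
The basis stays optimal until yeast becomes binding; allowable increase = 20 hr.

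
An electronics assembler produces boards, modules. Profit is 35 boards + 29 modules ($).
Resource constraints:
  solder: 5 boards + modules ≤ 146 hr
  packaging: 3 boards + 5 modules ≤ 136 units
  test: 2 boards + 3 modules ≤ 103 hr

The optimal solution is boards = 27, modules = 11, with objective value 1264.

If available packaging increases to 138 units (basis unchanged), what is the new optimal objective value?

1274

Binding: solder and packaging. Non-binding: test (16 unused).
Since test is not tight, its dual is 0.
The binding rows give the dual system: 5·y_solder + 3·y_packaging = 35 and 1·y_solder + 5·y_packaging = 29.
Solving: y_solder = 4, y_packaging = 5.
Δz = y_packaging·Δb = 5 × (2) = 10, so new z* = 1264 + 10 = 1274.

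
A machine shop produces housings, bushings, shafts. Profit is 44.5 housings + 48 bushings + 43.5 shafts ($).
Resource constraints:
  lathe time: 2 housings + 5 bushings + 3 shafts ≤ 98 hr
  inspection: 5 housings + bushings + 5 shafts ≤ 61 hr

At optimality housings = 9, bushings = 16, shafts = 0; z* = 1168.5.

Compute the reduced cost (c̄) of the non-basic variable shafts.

Check each constraint at x*: lathe time 98/98 (tight); inspection 61/61 (tight).
The binding rows give the dual system: 2·y_lathe time + 5·y_inspection = 44.5 and 5·y_lathe time + 1·y_inspection = 48.
Solving: y_lathe time = 8.5, y_inspection = 5.5.
Reduced cost of shafts: c₃ − yᵀa₃ = 43.5 − (8.5·3 + 5.5·5) = 43.5 − 53 = -9.5.

-9.5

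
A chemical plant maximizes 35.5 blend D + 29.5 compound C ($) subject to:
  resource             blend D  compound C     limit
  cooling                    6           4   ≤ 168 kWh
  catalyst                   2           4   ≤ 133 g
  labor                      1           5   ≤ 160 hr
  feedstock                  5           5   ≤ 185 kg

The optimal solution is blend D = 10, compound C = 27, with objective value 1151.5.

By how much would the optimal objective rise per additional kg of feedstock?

Binding: cooling and feedstock. Non-binding: catalyst (5 unused), labor (15 unused).
By complementary slackness, y = 0 for the non-binding constraints.
From A_Bᵀ y = c: 6·y_cooling + 5·y_feedstock = 35.5; 4·y_cooling + 5·y_feedstock = 29.5.
This yields shadow prices y_cooling = 3, y_feedstock = 3.5.
Shadow price of feedstock = 3.5.

3.5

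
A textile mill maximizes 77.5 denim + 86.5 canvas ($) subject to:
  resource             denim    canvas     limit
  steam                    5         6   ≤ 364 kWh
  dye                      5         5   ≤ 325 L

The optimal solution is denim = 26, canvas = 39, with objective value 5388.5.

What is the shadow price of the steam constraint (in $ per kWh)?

9

Both steam and dye are binding at x*.
From A_Bᵀ y = c: 5·y_steam + 5·y_dye = 77.5; 6·y_steam + 5·y_dye = 86.5.
Solving: y_steam = 9, y_dye = 6.5.
Shadow price of steam = 9.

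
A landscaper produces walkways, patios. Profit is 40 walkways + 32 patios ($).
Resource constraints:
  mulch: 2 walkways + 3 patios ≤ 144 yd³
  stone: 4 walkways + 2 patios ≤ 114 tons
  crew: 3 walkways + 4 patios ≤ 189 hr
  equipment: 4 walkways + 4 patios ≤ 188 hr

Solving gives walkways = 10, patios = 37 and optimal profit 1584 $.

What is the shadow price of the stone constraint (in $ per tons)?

At the optimum: mulch uses 131 of 144 (slack = 13); stone uses 114 of 114 (binding); crew uses 178 of 189 (slack = 11); equipment uses 188 of 188 (binding).
Since mulch, crew are not tight, their duals are 0.
Dual feasibility on the basic columns requires 4·y_stone + 4·y_equipment = 40, 2·y_stone + 4·y_equipment = 32.
This yields shadow prices y_stone = 4, y_equipment = 6.
Shadow price of stone = 4.

4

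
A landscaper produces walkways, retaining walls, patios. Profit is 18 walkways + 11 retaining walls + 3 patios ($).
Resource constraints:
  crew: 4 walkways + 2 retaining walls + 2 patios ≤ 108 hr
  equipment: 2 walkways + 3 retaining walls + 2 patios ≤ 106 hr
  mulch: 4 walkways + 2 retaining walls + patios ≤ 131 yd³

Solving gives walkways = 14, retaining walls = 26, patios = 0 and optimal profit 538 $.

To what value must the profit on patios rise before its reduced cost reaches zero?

10

At the optimum: crew uses 108 of 108 (binding); equipment uses 106 of 106 (binding); mulch uses 108 of 131 (slack = 23).
By complementary slackness, y = 0 for the non-binding constraint.
Dual feasibility on the basic columns requires 4·y_crew + 2·y_equipment = 18, 2·y_crew + 3·y_equipment = 11.
This yields shadow prices y_crew = 4, y_equipment = 1.
patios enters the basis when its profit ≥ yᵀa₃ = 4·2 + 1·2 = 10.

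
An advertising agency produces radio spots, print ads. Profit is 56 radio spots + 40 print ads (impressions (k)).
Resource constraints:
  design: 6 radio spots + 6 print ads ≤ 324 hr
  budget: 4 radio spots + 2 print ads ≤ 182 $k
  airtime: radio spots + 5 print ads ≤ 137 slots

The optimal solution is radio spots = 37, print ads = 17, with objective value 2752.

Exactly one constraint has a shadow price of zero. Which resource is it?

design: 324/324 (binding)
budget: 182/182 (binding)
airtime: 122/137 (slack 15)
By complementary slackness, a constraint with positive slack has shadow price 0 → airtime.

airtime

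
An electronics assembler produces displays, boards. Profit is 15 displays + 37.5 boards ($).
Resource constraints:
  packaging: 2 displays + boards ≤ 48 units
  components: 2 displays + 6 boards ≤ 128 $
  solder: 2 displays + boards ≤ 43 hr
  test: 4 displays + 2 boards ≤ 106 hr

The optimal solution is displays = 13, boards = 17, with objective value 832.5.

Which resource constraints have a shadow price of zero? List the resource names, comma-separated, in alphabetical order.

packaging: 43/48 (slack 5)
components: 128/128 (binding)
solder: 43/43 (binding)
test: 86/106 (slack 20)
By complementary slackness, a constraint with positive slack has shadow price 0 → packaging, test.

packaging, test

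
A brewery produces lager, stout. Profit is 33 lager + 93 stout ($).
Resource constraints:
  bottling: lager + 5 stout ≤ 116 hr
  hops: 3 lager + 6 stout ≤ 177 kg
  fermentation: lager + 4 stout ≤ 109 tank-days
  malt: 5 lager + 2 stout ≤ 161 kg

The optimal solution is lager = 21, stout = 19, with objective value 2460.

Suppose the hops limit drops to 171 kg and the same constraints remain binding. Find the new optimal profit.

2412

Check each constraint at x*: bottling 116/116 (tight); hops 177/177 (tight); fermentation 97/109 (slack 12); malt 143/161 (slack 18).
Slack constraints have shadow price 0 (complementary slackness).
The binding rows give the dual system: 1·y_bottling + 3·y_hops = 33 and 5·y_bottling + 6·y_hops = 93.
Solving: y_bottling = 9, y_hops = 8.
Δz = y_hops·Δb = 8 × (-6) = -48, so new z* = 2460 − 48 = 2412.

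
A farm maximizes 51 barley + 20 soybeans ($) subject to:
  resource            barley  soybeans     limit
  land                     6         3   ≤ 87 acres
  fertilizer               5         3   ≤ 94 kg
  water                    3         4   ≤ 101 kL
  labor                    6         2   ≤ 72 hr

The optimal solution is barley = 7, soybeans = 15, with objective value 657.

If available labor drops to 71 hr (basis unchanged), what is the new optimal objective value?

Check each constraint at x*: land 87/87 (tight); fertilizer 80/94 (slack 14); water 81/101 (slack 20); labor 72/72 (tight).
Since fertilizer, water are not tight, their duals are 0.
The binding rows give the dual system: 6·y_land + 6·y_labor = 51 and 3·y_land + 2·y_labor = 20.
Solving: y_land = 3, y_labor = 5.5.
Δz = y_labor·Δb = 5.5 × (-1) = -5.5, so new z* = 657 − 5.5 = 651.5.

651.5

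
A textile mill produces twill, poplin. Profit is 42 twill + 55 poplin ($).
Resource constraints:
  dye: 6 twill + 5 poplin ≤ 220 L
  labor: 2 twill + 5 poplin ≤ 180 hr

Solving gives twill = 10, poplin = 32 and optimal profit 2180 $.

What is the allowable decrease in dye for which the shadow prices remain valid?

40

Binding constraints: dye, labor. The basis is B = [[6,5],[2,5]] with det 20.
Per unit decrease in dye, x* moves by d = (-0.25, 0.1).
The basis stays optimal until twill reaches 0; allowable decrease = 40 L.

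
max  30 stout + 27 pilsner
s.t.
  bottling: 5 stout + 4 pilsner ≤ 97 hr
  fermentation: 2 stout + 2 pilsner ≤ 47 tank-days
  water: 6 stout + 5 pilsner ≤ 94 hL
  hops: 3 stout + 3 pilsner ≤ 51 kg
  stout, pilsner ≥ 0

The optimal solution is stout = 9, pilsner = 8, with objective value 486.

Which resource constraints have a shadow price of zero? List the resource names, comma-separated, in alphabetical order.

bottling, fermentation

bottling: 77/97 (slack 20)
fermentation: 34/47 (slack 13)
water: 94/94 (binding)
hops: 51/51 (binding)
By complementary slackness, a constraint with positive slack has shadow price 0 → bottling, fermentation.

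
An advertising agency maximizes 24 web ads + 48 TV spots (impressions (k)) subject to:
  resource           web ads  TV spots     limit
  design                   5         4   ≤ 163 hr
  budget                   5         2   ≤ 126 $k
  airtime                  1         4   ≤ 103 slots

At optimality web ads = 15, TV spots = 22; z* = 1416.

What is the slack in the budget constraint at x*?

7

budget used = 5·15 + 2·22 = 119; slack = 126 − 119 = 7.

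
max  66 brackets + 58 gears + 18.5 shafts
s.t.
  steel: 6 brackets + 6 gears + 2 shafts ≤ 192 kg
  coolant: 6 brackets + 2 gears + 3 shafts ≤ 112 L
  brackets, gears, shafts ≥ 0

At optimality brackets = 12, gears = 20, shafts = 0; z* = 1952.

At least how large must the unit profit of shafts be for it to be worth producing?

24

At the optimum: steel uses 192 of 192 (binding); coolant uses 112 of 112 (binding).
Dual feasibility on the basic columns requires 6·y_steel + 6·y_coolant = 66, 6·y_steel + 2·y_coolant = 58.
This yields shadow prices y_steel = 9, y_coolant = 2.
shafts enters the basis when its profit ≥ yᵀa₃ = 9·2 + 2·3 = 24.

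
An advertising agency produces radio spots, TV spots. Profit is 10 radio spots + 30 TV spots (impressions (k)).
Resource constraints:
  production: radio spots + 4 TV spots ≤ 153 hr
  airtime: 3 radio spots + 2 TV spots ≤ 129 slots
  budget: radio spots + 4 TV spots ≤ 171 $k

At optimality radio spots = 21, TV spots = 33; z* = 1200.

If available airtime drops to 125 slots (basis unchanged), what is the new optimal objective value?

1196

Check each constraint at x*: production 153/153 (tight); airtime 129/129 (tight); budget 153/171 (slack 18).
Slack constraints have shadow price 0 (complementary slackness).
The binding rows give the dual system: 1·y_production + 3·y_airtime = 10 and 4·y_production + 2·y_airtime = 30.
→ y_production = 7 and y_airtime = 1.
Δz = y_airtime·Δb = 1 × (-4) = -4, so new z* = 1200 − 4 = 1196.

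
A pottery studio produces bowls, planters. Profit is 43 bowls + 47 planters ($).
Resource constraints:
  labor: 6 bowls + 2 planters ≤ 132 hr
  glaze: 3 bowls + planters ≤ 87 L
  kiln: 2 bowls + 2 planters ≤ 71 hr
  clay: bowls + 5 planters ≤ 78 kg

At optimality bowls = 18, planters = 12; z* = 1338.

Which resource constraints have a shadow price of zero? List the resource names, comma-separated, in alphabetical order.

glaze, kiln

labor: 132/132 (binding)
glaze: 66/87 (slack 21)
kiln: 60/71 (slack 11)
clay: 78/78 (binding)
By complementary slackness, a constraint with positive slack has shadow price 0 → glaze, kiln.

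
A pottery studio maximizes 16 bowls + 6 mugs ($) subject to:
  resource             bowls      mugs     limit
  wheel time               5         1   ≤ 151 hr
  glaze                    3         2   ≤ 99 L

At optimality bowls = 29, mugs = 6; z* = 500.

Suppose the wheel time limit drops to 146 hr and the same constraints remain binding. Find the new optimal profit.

490

At the optimum: wheel time uses 151 of 151 (binding); glaze uses 99 of 99 (binding).
Dual feasibility on the basic columns requires 5·y_wheel time + 3·y_glaze = 16, 1·y_wheel time + 2·y_glaze = 6.
Solving: y_wheel time = 2, y_glaze = 2.
Δz = y_wheel time·Δb = 2 × (-5) = -10, so new z* = 500 − 10 = 490.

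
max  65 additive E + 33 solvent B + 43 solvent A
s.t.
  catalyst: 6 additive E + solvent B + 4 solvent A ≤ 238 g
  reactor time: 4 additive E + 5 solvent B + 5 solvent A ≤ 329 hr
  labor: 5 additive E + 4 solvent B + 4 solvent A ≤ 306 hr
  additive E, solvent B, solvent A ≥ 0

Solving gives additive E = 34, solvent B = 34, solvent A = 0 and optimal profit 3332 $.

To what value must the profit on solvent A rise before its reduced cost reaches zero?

48

Binding: catalyst and labor. Non-binding: reactor time (23 unused).
Slack constraints have shadow price 0 (complementary slackness).
The binding rows give the dual system: 6·y_catalyst + 5·y_labor = 65 and 1·y_catalyst + 4·y_labor = 33.
Solving: y_catalyst = 5, y_labor = 7.
solvent A enters the basis when its profit ≥ yᵀa₃ = 5·4 + 7·4 = 48.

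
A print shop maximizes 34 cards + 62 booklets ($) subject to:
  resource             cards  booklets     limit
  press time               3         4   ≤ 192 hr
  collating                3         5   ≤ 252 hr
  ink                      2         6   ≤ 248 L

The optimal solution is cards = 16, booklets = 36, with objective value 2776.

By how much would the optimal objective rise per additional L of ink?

At the optimum: press time uses 192 of 192 (binding); collating uses 228 of 252 (slack = 24); ink uses 248 of 248 (binding).
Slack constraints have shadow price 0 (complementary slackness).
From A_Bᵀ y = c: 3·y_press time + 2·y_ink = 34; 4·y_press time + 6·y_ink = 62.
This yields shadow prices y_press time = 8, y_ink = 5.
Shadow price of ink = 5.

5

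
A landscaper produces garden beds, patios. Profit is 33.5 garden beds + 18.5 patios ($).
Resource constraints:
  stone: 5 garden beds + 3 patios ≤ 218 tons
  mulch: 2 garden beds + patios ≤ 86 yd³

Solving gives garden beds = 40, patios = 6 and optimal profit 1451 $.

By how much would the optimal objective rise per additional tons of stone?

Check each constraint at x*: stone 218/218 (tight); mulch 86/86 (tight).
Dual feasibility on the basic columns requires 5·y_stone + 2·y_mulch = 33.5, 3·y_stone + 1·y_mulch = 18.5.
This yields shadow prices y_stone = 3.5, y_mulch = 8.
Shadow price of stone = 3.5.

3.5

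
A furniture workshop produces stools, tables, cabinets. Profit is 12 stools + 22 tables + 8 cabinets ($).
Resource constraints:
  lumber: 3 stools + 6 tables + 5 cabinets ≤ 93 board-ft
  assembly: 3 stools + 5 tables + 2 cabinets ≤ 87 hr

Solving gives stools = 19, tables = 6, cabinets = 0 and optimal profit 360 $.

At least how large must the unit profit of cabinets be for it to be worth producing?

14

Both lumber and assembly are binding at x*.
The binding rows give the dual system: 3·y_lumber + 3·y_assembly = 12 and 6·y_lumber + 5·y_assembly = 22.
→ y_lumber = 2 and y_assembly = 2.
cabinets enters the basis when its profit ≥ yᵀa₃ = 2·5 + 2·2 = 14.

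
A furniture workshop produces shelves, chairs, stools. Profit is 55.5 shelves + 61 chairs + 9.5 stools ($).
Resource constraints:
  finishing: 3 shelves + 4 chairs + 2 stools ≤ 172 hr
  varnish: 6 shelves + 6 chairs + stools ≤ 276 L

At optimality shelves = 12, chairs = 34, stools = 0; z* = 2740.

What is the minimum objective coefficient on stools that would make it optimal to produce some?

17.5

At the optimum: finishing uses 172 of 172 (binding); varnish uses 276 of 276 (binding).
Dual feasibility on the basic columns requires 3·y_finishing + 6·y_varnish = 55.5, 4·y_finishing + 6·y_varnish = 61.
Solving: y_finishing = 5.5, y_varnish = 6.5.
stools enters the basis when its profit ≥ yᵀa₃ = 5.5·2 + 6.5·1 = 17.5.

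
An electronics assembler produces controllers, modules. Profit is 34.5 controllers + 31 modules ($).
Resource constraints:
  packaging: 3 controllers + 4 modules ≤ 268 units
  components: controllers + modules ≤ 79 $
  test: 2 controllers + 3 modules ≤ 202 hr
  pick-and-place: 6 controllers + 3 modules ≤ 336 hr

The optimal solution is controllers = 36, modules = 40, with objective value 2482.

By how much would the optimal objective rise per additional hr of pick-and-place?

3

Check each constraint at x*: packaging 268/268 (tight); components 76/79 (slack 3); test 192/202 (slack 10); pick-and-place 336/336 (tight).
By complementary slackness, y = 0 for the non-binding constraints.
From A_Bᵀ y = c: 3·y_packaging + 6·y_pick-and-place = 34.5; 4·y_packaging + 3·y_pick-and-place = 31.
This yields shadow prices y_packaging = 5.5, y_pick-and-place = 3.
Shadow price of pick-and-place = 3.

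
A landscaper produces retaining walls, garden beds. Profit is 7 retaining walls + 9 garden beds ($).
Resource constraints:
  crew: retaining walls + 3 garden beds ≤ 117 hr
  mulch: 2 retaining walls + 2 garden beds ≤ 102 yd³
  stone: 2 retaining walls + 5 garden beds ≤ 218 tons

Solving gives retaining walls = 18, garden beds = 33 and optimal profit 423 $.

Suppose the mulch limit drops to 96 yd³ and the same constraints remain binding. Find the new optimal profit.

Check each constraint at x*: crew 117/117 (tight); mulch 102/102 (tight); stone 201/218 (slack 17).
Slack constraints have shadow price 0 (complementary slackness).
From A_Bᵀ y = c: 1·y_crew + 2·y_mulch = 7; 3·y_crew + 2·y_mulch = 9.
Solving: y_crew = 1, y_mulch = 3.
Δz = y_mulch·Δb = 3 × (-6) = -18, so new z* = 423 − 18 = 405.

405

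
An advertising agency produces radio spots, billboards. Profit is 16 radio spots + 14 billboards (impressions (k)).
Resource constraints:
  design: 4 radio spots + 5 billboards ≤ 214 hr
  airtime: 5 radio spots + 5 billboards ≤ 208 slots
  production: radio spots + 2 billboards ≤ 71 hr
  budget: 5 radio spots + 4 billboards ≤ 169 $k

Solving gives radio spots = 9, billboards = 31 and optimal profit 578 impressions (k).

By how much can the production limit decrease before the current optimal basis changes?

37.2

Binding constraints: production, budget. The basis is B = [[1,2],[5,4]] with det -6.
Per unit decrease in production, x* moves by d = (0.6667, -0.8333).
The basis stays optimal until billboards reaches 0; allowable decrease = 37.2 hr.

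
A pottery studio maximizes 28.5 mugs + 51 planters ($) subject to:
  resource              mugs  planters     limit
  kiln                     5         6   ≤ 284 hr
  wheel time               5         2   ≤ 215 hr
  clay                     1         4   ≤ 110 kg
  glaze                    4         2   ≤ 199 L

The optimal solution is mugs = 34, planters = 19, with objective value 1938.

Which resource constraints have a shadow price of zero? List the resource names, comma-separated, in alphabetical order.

kiln: 284/284 (binding)
wheel time: 208/215 (slack 7)
clay: 110/110 (binding)
glaze: 174/199 (slack 25)
By complementary slackness, a constraint with positive slack has shadow price 0 → glaze, wheel time.

glaze, wheel time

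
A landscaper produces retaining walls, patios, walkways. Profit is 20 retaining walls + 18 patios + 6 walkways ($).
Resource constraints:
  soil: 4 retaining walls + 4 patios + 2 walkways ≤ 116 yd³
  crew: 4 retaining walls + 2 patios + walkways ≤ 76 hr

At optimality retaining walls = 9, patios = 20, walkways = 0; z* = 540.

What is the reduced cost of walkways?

At the optimum: soil uses 116 of 116 (binding); crew uses 76 of 76 (binding).
Dual feasibility on the basic columns requires 4·y_soil + 4·y_crew = 20, 4·y_soil + 2·y_crew = 18.
Solving: y_soil = 4, y_crew = 1.
Reduced cost of walkways: c₃ − yᵀa₃ = 6 − (4·2 + 1·1) = 6 − 9 = -3.

-3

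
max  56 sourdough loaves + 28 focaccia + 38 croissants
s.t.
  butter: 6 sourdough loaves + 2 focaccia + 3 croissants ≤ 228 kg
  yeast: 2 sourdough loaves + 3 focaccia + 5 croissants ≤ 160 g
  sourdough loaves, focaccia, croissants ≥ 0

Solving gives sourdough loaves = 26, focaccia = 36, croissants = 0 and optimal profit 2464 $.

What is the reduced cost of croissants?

Both butter and yeast are binding at x*.
The binding rows give the dual system: 6·y_butter + 2·y_yeast = 56 and 2·y_butter + 3·y_yeast = 28.
→ y_butter = 8 and y_yeast = 4.
Reduced cost of croissants: c₃ − yᵀa₃ = 38 − (8·3 + 4·5) = 38 − 44 = -6.

-6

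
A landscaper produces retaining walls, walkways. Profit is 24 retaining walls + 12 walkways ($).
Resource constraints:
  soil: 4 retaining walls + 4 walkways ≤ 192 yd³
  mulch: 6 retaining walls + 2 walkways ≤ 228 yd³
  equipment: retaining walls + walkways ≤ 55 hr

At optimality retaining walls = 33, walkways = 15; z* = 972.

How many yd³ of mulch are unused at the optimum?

mulch used = 6·33 + 2·15 = 228; slack = 228 − 228 = 0.

0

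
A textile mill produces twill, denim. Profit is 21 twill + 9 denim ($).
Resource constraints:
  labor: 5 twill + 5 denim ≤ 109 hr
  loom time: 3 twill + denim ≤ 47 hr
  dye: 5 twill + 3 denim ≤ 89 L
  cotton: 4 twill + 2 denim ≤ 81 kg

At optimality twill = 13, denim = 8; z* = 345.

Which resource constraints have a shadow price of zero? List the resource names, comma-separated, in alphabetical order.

labor: 105/109 (slack 4)
loom time: 47/47 (binding)
dye: 89/89 (binding)
cotton: 68/81 (slack 13)
By complementary slackness, a constraint with positive slack has shadow price 0 → cotton, labor.

cotton, labor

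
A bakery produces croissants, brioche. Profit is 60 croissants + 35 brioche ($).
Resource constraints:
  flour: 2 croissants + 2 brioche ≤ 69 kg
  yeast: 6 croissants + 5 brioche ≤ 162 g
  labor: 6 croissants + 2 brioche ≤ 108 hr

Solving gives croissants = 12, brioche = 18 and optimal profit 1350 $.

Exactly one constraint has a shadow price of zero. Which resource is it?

flour

flour: 60/69 (slack 9)
yeast: 162/162 (binding)
labor: 108/108 (binding)
By complementary slackness, a constraint with positive slack has shadow price 0 → flour.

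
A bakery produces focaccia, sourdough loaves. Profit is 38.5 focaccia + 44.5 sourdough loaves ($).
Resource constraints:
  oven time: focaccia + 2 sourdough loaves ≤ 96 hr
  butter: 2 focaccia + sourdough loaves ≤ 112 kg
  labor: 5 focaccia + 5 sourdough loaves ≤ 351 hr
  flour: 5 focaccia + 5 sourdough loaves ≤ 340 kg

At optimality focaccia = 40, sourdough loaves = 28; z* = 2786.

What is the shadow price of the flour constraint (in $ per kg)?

Binding: oven time and flour. Non-binding: butter (4 unused), labor (11 unused).
By complementary slackness, y = 0 for the non-binding constraints.
From A_Bᵀ y = c: 1·y_oven time + 5·y_flour = 38.5; 2·y_oven time + 5·y_flour = 44.5.
→ y_oven time = 6 and y_flour = 6.5.
Shadow price of flour = 6.5.

6.5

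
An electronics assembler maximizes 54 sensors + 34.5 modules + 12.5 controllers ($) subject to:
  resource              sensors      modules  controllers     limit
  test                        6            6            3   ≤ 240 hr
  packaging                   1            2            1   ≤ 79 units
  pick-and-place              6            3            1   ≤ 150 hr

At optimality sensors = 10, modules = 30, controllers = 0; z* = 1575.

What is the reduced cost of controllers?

At the optimum: test uses 240 of 240 (binding); packaging uses 70 of 79 (slack = 9); pick-and-place uses 150 of 150 (binding).
By complementary slackness, y = 0 for the non-binding constraint.
Dual feasibility on the basic columns requires 6·y_test + 6·y_pick-and-place = 54, 6·y_test + 3·y_pick-and-place = 34.5.
→ y_test = 2.5 and y_pick-and-place = 6.5.
Reduced cost of controllers: c₃ − yᵀa₃ = 12.5 − (2.5·3 + 6.5·1) = 12.5 − 14 = -1.5.

-1.5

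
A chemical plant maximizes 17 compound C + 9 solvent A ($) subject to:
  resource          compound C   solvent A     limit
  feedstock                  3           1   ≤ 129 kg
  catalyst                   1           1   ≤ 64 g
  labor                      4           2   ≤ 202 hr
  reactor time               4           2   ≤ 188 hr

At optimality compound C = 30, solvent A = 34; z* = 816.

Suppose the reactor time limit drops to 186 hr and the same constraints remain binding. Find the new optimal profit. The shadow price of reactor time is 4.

808

Δb = -2, so new z* = 816 + (4)·(-2) = 816 − 8 = 808.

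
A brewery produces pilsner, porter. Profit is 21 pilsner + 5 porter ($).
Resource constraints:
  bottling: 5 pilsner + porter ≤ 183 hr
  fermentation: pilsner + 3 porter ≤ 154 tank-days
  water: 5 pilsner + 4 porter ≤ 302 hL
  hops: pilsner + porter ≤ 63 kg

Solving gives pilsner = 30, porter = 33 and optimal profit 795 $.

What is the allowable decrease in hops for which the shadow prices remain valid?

26.4

Binding constraints: bottling, hops. The basis is B = [[5,1],[1,1]] with det 4.
Per unit decrease in hops, x* moves by d = (0.25, -1.25).
The basis stays optimal until porter reaches 0; allowable decrease = 26.4 kg.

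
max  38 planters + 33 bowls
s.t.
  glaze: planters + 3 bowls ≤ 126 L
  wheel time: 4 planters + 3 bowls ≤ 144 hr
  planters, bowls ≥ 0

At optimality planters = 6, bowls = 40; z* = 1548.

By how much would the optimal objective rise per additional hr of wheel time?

At the optimum: glaze uses 126 of 126 (binding); wheel time uses 144 of 144 (binding).
From A_Bᵀ y = c: 1·y_glaze + 4·y_wheel time = 38; 3·y_glaze + 3·y_wheel time = 33.
Solving: y_glaze = 2, y_wheel time = 9.
Shadow price of wheel time = 9.

9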